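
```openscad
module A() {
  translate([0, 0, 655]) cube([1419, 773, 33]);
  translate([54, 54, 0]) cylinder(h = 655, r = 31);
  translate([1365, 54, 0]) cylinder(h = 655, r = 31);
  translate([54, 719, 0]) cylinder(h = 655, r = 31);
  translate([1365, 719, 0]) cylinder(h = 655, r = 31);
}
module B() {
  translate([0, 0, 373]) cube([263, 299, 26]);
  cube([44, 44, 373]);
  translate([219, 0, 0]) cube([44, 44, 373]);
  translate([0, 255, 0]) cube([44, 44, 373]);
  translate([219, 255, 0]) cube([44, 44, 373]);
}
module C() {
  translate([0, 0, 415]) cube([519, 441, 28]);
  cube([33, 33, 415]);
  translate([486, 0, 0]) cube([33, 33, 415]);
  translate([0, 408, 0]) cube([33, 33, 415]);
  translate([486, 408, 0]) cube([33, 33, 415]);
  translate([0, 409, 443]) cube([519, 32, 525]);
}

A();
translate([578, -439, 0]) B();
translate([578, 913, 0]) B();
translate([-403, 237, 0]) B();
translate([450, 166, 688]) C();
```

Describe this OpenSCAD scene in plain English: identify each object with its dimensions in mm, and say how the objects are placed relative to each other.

A is a table: top 1419 mm (x) × 773 mm (y), 33 mm thick, upper face at z = 688 mm, on four round legs of 62 mm diameter, each leg's bounding box inset 23 mm from the nearest pair of top edges, running from z = 0 to the bottom of the top.

B is a simple wooden stool: a rectangular seat 263 mm (x) by 299 mm (y), 26 mm thick, top face at z = 399 mm, on four square legs, each 44×44 mm in cross-section. The legs rest on z = 0, each flush with a corner of the seat.

C is a chair. The seat is a 519×441×28 mm slab with its top at z = 443 mm, on four 33×33 mm corner legs (flush with the seat edges, standing on z = 0). A flat backrest 32 mm thick, 525 mm tall, spans the full seat width and rises from the seat top along its +y edge, rear face flush with the rear of the seat.

Three stools sit around the table at the −y, +y, −x sides. The chair is on top of the table, centred.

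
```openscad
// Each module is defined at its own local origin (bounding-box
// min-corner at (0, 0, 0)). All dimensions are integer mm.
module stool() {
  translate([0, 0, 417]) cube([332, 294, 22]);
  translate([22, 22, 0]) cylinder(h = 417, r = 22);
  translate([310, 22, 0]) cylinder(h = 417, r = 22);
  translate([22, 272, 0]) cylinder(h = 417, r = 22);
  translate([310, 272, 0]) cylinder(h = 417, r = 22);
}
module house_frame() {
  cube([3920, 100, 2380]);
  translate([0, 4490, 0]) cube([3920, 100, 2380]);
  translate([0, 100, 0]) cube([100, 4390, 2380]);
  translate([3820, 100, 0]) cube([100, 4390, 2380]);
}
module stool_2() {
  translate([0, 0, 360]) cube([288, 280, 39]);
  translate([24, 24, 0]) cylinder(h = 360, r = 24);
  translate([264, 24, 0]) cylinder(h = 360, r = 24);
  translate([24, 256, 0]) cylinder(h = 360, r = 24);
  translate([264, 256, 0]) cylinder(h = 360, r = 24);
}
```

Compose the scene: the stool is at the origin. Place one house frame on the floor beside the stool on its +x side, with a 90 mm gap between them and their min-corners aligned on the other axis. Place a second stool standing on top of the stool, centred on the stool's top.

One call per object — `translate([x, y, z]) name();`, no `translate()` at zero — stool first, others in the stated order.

stool();
translate([422, 0, 0]) house_frame();
translate([22, 7, 439]) stool_2();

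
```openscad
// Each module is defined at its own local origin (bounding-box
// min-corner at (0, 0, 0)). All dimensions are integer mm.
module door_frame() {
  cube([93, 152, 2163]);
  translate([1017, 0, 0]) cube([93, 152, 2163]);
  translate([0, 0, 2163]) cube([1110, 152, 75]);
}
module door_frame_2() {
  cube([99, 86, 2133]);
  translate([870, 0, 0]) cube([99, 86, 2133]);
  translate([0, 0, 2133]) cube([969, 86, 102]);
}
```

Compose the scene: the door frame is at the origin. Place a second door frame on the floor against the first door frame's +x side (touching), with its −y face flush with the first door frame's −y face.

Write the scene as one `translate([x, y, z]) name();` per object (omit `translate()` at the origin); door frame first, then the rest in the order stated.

door_frame();
translate([1110, 0, 0]) door_frame_2();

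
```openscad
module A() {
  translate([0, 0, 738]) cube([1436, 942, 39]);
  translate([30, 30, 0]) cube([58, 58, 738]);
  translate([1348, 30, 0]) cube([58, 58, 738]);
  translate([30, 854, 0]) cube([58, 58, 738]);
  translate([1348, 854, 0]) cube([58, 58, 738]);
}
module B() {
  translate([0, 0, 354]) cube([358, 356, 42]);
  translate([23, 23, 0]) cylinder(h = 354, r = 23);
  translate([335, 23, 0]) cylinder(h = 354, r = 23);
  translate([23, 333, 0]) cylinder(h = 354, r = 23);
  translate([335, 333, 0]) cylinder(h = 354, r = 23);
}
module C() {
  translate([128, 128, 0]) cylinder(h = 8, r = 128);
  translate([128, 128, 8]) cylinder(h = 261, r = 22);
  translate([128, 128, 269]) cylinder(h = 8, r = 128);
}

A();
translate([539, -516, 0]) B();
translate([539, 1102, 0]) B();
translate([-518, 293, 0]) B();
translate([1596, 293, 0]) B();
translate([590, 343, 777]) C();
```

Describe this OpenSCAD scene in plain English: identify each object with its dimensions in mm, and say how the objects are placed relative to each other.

A is a rectangular dining table. The top is 1436×942×39 mm with its upper surface at z = 777 mm. It stands on four 58×58 mm square legs, each inset 30 mm from the nearest pair of top edges, running from the floor to the underside of the top.

B is a simple wooden stool: a rectangular seat 358 mm (x) by 356 mm (y), 42 mm thick, top face at z = 396 mm, on four round legs, each 46 mm in diameter. The legs rest on z = 0, each leg's axis is inset half a diameter from the nearest pair of seat edges (so the leg's bounding box is flush with the corner).

C is a spool: two coaxial disc flanges of radius 128 mm and thickness 8 mm, joined by a core cylinder of radius 22 mm and height 261 mm. The lower flange rests on z = 0 and the three cylinders share a vertical axis.

Four stools sit around the table at the −y, +y, −x, +x sides. The spool is on top of the table, centred.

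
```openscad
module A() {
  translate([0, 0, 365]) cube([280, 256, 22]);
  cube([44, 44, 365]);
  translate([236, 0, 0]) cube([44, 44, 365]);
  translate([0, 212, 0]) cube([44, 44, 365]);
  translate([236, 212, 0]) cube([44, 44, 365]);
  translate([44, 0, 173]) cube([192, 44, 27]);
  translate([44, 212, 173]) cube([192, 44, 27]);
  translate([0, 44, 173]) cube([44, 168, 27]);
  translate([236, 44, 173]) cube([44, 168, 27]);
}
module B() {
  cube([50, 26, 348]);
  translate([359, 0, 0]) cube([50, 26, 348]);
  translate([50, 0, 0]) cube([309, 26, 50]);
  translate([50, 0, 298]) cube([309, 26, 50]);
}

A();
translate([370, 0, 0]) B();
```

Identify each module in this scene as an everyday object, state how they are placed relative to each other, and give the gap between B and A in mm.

The picture frame's nearest face is 90 mm from the stool's +x face.

A is a stool. B is a picture frame. The picture frame is on the floor beside the stool on its +x side. The gap between the picture frame and the stool is 90 mm.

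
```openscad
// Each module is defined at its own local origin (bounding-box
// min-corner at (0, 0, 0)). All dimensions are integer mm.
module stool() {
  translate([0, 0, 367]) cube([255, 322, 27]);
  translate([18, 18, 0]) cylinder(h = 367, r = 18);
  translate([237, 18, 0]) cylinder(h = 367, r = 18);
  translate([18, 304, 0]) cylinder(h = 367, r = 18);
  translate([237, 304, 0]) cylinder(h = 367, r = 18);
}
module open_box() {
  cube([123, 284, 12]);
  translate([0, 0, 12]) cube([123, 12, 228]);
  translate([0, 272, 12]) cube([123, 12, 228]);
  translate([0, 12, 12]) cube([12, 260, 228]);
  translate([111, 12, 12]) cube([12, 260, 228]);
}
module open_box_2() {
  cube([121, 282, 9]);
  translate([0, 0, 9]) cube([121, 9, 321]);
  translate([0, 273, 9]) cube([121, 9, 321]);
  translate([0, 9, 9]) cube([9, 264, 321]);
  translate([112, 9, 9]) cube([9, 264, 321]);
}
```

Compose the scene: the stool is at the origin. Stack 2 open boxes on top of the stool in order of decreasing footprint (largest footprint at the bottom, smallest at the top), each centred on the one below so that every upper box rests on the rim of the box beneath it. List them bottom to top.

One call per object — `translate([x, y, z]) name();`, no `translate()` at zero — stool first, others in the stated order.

stool();
translate([66, 19, 394]) open_box();
translate([67, 20, 634]) open_box_2();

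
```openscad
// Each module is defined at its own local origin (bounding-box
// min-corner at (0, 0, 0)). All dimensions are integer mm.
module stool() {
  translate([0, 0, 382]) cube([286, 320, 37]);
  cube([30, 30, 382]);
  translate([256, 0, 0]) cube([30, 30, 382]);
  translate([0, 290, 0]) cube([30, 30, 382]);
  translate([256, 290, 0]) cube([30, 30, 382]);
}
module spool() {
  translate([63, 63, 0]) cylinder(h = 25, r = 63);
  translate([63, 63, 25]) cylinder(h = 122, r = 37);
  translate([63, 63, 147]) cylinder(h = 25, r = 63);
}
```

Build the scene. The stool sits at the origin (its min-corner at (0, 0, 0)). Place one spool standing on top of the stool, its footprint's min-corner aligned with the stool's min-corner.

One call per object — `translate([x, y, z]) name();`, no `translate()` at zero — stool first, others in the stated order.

stool();
translate([0, 0, 419]) spool();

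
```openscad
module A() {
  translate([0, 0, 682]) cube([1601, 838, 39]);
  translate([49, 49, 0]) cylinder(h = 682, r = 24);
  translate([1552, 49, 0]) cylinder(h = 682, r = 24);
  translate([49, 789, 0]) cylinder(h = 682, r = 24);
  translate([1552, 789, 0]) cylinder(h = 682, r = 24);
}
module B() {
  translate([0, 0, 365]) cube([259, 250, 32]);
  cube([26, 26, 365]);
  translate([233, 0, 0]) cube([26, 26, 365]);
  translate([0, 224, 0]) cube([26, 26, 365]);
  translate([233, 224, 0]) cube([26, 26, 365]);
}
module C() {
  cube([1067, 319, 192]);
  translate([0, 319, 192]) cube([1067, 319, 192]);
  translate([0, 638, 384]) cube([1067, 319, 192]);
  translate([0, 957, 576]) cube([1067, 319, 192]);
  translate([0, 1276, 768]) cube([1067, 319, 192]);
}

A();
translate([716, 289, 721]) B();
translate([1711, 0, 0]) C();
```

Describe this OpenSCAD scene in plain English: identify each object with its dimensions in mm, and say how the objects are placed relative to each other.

A is a table with a 1601×838 mm rectangular top, 39 mm thick, top surface at z = 721 mm, supported by four round legs of 48 mm diameter, each leg's bounding box inset 25 mm from the nearest pair of top edges, running from the floor.

B is a four-legged stool. The seat is a 259×250×32 mm slab whose top surface is at z = 397 mm; four square legs, each 26×26 mm in cross-section, run from the floor (z = 0) to the underside of the seat, each flush with a corner of the seat.

C is a run of 5 identical solid stair steps. Each tread is 1067×319 mm and each step block is 192 mm high. Step 1 rests on the floor; step k is offset from step 1 by (k−1)×319 mm in y and (k−1)×192 mm in z.

The stool is on top of the table. The staircase is on the floor beside the table on its +x side.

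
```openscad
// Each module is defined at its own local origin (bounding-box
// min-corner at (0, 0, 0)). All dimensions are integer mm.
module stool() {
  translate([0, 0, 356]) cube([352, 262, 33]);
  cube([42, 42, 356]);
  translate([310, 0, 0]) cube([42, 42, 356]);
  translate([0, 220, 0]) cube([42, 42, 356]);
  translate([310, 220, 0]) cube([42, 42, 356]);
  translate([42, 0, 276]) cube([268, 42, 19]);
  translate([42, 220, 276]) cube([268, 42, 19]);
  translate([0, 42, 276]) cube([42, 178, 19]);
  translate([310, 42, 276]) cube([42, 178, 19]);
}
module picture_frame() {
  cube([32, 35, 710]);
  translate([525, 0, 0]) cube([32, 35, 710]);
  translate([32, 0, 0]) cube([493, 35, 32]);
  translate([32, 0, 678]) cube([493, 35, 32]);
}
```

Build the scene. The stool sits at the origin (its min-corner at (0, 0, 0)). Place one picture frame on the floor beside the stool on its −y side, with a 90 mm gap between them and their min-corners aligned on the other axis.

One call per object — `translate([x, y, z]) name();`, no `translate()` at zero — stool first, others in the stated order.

stool();
translate([0, -125, 0]) picture_frame();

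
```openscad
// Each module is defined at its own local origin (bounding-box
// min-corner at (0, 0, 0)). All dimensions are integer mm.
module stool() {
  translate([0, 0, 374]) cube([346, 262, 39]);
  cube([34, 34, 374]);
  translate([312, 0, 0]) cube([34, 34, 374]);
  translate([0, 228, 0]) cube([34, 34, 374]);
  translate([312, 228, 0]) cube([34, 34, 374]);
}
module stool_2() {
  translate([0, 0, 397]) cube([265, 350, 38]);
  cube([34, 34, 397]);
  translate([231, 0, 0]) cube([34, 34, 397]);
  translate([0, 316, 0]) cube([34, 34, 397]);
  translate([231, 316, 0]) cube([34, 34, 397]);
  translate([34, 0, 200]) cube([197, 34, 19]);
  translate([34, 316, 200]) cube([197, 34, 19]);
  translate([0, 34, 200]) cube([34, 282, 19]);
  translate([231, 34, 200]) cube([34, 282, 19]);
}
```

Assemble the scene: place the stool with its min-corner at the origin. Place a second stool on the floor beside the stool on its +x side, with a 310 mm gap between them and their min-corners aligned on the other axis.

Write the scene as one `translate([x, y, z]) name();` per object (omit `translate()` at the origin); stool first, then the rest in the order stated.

stool();
translate([656, 0, 0]) stool_2();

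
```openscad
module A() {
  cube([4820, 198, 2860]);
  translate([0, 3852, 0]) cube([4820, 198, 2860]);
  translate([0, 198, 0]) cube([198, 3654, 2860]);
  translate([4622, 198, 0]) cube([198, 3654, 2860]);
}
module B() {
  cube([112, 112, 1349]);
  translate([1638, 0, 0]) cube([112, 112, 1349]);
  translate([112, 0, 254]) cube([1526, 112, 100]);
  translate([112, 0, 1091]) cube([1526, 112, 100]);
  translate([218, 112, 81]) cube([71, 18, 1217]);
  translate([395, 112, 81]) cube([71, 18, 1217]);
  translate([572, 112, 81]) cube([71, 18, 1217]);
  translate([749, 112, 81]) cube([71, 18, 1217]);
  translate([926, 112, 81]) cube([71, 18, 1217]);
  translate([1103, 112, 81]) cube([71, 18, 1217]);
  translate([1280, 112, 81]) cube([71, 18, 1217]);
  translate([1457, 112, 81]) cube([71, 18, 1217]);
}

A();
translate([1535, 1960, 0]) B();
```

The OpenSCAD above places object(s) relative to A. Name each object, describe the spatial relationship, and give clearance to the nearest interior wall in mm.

Clearances: x = 1337, y = 1762; minimum 1337 mm.

A is a house frame. B is a fence section. The fence section sits inside the house frame, centred. The clearance to the nearest interior wall is 1337 mm.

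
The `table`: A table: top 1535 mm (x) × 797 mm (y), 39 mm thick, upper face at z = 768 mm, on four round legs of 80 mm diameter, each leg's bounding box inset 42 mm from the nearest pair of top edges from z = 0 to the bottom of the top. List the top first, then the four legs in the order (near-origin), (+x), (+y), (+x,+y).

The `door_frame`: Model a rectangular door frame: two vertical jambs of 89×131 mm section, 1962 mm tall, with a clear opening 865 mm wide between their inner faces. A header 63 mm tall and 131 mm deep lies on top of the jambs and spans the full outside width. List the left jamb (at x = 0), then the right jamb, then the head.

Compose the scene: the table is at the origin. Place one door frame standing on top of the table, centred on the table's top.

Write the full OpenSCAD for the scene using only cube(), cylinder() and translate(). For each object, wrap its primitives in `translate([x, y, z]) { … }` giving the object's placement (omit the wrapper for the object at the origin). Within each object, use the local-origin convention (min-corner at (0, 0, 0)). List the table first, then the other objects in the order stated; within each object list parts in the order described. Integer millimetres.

translate([0, 0, 729]) cube([1535, 797, 39]);
translate([82, 82, 0]) cylinder(h = 729, r = 40);
translate([1453, 82, 0]) cylinder(h = 729, r = 40);
translate([82, 715, 0]) cylinder(h = 729, r = 40);
translate([1453, 715, 0]) cylinder(h = 729, r = 40);
translate([246, 333, 768]) {
  cube([89, 131, 1962]);
  translate([954, 0, 0]) cube([89, 131, 1962]);
  translate([0, 0, 1962]) cube([1043, 131, 63]);
}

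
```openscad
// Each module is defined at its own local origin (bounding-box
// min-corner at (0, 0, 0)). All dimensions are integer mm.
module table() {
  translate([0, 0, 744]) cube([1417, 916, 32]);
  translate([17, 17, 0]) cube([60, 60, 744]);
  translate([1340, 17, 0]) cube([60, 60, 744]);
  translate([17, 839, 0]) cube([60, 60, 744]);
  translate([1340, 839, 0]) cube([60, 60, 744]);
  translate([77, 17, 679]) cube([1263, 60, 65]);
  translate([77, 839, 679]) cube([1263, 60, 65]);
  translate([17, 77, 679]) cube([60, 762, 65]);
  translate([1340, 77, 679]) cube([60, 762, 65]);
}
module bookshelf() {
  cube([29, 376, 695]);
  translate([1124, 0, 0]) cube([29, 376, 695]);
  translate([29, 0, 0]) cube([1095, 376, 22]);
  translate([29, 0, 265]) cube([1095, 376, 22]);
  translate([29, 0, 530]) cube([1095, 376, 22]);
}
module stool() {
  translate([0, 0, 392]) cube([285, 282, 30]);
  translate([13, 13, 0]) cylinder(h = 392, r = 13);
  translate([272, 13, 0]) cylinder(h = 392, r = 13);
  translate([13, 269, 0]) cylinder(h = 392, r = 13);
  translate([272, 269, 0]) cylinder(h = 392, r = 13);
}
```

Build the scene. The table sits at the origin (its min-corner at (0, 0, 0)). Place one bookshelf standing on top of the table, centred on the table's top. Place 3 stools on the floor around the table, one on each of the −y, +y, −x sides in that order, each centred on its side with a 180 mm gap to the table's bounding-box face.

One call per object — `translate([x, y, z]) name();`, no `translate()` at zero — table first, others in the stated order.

table();
translate([132, 270, 776]) bookshelf();
translate([566, -462, 0]) stool();
translate([566, 1096, 0]) stool();
translate([-465, 317, 0]) stool();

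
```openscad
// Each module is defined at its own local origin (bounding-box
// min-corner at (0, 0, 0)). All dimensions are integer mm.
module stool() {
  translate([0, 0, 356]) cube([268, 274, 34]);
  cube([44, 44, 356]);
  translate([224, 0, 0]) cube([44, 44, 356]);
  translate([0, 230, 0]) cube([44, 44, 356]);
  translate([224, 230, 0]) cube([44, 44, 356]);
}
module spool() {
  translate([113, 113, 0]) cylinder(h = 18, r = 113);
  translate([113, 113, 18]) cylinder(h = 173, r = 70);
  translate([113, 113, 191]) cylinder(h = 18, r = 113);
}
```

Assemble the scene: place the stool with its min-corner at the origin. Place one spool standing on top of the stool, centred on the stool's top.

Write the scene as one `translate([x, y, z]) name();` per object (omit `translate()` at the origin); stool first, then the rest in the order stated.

stool();
translate([21, 24, 390]) spool();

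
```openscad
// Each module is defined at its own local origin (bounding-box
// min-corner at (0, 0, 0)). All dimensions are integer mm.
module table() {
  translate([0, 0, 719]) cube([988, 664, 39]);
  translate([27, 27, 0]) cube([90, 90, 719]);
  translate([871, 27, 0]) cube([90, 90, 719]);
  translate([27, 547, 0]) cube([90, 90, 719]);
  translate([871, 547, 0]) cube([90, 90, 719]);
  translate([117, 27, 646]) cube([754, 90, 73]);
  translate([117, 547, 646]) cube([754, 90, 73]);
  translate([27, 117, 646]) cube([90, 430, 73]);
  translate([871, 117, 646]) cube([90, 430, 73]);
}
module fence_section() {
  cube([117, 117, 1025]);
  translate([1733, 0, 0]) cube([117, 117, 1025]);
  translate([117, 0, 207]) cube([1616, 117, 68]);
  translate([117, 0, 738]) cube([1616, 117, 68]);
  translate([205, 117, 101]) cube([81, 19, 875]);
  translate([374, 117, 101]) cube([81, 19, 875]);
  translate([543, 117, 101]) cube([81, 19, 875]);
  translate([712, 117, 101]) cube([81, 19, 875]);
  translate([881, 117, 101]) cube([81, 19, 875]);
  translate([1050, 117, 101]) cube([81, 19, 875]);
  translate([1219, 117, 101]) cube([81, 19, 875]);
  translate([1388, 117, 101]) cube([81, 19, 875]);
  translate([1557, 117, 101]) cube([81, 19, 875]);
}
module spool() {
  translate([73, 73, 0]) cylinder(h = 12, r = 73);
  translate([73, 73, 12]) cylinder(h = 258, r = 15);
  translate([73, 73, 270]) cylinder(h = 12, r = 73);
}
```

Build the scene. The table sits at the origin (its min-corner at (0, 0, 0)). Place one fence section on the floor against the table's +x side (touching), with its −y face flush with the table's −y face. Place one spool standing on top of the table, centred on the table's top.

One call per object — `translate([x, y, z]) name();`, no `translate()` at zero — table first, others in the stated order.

table();
translate([988, 0, 0]) fence_section();
translate([421, 259, 758]) spool();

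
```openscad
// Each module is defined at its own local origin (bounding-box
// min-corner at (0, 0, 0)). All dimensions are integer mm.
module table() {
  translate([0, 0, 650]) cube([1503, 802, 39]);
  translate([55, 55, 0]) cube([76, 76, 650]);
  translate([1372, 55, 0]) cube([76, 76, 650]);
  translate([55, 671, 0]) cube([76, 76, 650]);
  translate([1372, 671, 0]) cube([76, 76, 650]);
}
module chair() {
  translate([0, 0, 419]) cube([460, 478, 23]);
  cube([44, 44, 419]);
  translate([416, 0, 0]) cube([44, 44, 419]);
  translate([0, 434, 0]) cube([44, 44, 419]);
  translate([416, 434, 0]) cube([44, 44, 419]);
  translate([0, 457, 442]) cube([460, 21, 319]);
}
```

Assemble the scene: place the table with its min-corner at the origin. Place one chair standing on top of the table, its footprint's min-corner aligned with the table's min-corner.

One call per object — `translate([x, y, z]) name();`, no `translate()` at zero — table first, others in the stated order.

table();
translate([0, 0, 689]) chair();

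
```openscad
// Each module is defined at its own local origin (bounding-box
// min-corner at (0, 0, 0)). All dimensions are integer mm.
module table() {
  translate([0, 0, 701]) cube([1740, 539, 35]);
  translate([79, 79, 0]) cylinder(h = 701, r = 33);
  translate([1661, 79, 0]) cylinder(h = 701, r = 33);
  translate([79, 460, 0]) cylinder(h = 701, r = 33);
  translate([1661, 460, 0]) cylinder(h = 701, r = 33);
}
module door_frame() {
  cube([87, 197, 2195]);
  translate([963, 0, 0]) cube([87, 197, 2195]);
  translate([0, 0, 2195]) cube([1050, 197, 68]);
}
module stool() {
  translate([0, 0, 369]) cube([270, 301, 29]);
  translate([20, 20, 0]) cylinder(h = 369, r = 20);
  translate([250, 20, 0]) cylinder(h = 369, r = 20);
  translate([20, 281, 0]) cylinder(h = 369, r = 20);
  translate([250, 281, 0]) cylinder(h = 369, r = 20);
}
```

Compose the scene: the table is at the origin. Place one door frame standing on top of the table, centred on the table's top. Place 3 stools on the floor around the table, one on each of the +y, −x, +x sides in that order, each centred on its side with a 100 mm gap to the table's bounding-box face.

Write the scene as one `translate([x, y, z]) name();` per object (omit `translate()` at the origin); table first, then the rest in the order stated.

table();
translate([345, 171, 736]) door_frame();
translate([735, 639, 0]) stool();
translate([-370, 119, 0]) stool();
translate([1840, 119, 0]) stool();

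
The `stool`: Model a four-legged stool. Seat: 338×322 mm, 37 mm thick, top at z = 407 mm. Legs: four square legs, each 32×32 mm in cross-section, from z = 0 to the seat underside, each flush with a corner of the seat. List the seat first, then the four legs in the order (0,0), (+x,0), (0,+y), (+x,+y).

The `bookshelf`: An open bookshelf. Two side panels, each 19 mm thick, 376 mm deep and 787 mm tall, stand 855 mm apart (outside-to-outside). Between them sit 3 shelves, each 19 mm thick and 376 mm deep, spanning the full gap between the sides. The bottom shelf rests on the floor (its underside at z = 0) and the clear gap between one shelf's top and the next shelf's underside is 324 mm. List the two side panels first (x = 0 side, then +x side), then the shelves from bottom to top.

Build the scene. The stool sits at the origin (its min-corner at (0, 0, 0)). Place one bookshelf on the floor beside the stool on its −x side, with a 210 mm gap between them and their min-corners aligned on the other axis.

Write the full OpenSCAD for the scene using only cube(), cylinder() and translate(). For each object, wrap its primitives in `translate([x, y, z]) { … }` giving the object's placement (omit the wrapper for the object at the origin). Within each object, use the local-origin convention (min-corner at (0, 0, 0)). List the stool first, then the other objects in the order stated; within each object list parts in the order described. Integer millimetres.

translate([0, 0, 370]) cube([338, 322, 37]);
cube([32, 32, 370]);
translate([306, 0, 0]) cube([32, 32, 370]);
translate([0, 290, 0]) cube([32, 32, 370]);
translate([306, 290, 0]) cube([32, 32, 370]);
translate([-1065, 0, 0]) {
  cube([19, 376, 787]);
  translate([836, 0, 0]) cube([19, 376, 787]);
  translate([19, 0, 0]) cube([817, 376, 19]);
  translate([19, 0, 343]) cube([817, 376, 19]);
  translate([19, 0, 686]) cube([817, 376, 19]);
}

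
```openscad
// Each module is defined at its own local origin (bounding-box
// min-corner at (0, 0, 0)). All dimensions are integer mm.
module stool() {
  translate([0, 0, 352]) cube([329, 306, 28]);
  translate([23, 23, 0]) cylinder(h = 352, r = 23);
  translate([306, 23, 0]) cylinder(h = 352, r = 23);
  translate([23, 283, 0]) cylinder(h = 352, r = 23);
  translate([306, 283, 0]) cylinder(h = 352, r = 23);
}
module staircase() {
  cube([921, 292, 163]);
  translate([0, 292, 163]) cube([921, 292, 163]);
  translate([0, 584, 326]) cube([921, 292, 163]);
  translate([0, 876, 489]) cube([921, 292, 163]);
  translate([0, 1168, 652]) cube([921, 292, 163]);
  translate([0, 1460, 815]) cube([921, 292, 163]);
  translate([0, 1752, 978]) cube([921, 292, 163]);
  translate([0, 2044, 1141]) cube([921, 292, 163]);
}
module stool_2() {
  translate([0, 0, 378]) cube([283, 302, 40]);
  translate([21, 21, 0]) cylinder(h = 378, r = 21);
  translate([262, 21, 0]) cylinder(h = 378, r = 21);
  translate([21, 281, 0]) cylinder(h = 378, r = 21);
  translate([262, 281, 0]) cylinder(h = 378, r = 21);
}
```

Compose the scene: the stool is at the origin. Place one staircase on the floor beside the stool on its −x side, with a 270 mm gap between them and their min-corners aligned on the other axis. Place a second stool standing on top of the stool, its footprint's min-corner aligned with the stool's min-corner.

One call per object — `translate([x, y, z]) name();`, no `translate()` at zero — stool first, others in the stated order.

stool();
translate([-1191, 0, 0]) staircase();
translate([0, 0, 380]) stool_2();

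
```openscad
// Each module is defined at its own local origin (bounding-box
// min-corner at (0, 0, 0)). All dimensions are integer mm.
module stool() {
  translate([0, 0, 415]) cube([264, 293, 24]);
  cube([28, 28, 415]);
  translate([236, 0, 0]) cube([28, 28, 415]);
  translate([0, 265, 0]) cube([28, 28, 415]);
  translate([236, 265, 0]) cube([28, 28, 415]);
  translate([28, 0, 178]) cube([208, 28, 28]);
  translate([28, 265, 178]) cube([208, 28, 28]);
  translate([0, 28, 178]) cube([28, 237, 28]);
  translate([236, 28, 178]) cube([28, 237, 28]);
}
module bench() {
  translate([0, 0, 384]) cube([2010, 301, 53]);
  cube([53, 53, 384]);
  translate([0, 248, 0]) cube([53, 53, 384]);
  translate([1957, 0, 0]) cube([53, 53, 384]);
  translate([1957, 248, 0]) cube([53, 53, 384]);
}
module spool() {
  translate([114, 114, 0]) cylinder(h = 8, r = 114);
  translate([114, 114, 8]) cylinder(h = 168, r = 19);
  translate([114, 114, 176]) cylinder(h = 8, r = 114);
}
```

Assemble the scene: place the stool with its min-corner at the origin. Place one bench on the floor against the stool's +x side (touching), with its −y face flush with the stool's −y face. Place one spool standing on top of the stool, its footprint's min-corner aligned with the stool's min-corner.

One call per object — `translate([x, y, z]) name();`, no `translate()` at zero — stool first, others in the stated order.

stool();
translate([264, 0, 0]) bench();
translate([0, 0, 439]) spool();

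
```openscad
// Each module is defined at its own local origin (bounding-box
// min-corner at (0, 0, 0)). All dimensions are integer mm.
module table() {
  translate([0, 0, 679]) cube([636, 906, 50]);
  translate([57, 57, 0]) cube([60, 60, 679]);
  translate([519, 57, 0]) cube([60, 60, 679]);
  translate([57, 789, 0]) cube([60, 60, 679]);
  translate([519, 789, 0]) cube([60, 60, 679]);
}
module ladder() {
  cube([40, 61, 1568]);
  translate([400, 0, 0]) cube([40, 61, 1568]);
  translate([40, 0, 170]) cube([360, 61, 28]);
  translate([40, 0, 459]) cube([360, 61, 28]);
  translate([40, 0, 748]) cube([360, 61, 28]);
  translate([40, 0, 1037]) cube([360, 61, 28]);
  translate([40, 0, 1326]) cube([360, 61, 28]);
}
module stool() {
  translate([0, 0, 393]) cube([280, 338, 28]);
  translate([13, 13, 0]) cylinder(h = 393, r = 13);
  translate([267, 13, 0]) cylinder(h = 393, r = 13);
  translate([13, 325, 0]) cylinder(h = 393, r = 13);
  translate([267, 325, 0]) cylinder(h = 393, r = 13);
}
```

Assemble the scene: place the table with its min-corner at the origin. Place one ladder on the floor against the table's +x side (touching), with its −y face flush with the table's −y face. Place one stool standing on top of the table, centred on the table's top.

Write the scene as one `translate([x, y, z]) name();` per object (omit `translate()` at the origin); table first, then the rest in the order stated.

table();
translate([636, 0, 0]) ladder();
translate([178, 284, 729]) stool();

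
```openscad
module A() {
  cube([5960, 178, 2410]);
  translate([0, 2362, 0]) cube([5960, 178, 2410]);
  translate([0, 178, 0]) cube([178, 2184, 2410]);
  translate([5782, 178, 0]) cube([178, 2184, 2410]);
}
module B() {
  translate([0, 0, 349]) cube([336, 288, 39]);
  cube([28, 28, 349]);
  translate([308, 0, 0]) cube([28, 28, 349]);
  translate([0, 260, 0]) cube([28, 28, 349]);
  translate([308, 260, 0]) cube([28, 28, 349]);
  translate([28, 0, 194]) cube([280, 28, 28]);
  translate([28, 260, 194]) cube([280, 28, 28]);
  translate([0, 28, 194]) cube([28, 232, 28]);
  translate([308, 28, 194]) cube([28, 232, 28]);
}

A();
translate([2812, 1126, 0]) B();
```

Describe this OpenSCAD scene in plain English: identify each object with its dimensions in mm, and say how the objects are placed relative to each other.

A is a box-shaped house frame (walls only): outside footprint 5960×2540 mm, wall height 2410 mm, wall thickness 178 mm. The two y-facing walls run the full x-width; the two x-facing walls fit between the inner faces of the y-facing walls.

B is a four-legged stool. The seat is 336×288 mm, 39 mm thick, top at z = 388 mm. It stands on four square legs, each 28×28 mm in cross-section, from z = 0 to the seat underside, each flush with a corner of the seat. Four stretchers, 28 mm wide and 28 mm tall, connect adjacent legs with their undersides at z = 194 mm, each running between the inner faces of the legs it joins and aligned with the legs' outer faces on the other axis.

The stool sits inside the house frame, centred.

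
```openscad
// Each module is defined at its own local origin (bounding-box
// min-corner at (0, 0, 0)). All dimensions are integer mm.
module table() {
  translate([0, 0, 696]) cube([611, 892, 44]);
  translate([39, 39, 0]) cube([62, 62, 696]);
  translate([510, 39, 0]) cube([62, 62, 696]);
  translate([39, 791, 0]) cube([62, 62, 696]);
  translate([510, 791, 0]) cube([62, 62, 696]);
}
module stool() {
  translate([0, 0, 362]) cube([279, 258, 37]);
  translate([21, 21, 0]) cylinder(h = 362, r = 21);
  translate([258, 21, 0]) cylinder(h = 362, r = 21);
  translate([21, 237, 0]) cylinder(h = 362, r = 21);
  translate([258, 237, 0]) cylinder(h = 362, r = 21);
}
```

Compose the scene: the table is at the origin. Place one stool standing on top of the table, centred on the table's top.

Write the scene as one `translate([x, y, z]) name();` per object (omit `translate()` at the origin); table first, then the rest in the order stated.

table();
translate([166, 317, 740]) stool();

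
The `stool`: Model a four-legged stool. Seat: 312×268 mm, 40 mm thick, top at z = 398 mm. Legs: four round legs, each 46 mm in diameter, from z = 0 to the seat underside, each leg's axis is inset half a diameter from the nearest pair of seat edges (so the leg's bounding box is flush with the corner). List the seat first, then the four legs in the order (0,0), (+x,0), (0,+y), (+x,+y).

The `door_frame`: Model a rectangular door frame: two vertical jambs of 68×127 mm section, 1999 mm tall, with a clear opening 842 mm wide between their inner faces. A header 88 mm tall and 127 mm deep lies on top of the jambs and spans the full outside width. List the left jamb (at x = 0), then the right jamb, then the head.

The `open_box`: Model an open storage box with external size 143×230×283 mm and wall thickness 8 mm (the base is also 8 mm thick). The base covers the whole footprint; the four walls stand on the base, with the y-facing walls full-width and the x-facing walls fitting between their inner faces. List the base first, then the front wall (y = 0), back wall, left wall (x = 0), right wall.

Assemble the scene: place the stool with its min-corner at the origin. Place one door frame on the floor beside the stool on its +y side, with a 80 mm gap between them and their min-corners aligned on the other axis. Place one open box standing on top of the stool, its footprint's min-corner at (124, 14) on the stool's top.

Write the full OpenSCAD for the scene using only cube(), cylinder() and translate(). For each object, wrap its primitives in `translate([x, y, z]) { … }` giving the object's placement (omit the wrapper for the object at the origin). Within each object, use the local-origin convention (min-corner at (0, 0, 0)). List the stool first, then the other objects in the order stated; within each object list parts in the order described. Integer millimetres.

translate([0, 0, 358]) cube([312, 268, 40]);
translate([23, 23, 0]) cylinder(h = 358, r = 23);
translate([289, 23, 0]) cylinder(h = 358, r = 23);
translate([23, 245, 0]) cylinder(h = 358, r = 23);
translate([289, 245, 0]) cylinder(h = 358, r = 23);
translate([0, 348, 0]) {
  cube([68, 127, 1999]);
  translate([910, 0, 0]) cube([68, 127, 1999]);
  translate([0, 0, 1999]) cube([978, 127, 88]);
}
translate([124, 14, 398]) {
  cube([143, 230, 8]);
  translate([0, 0, 8]) cube([143, 8, 275]);
  translate([0, 222, 8]) cube([143, 8, 275]);
  translate([0, 8, 8]) cube([8, 214, 275]);
  translate([135, 8, 8]) cube([8, 214, 275]);
}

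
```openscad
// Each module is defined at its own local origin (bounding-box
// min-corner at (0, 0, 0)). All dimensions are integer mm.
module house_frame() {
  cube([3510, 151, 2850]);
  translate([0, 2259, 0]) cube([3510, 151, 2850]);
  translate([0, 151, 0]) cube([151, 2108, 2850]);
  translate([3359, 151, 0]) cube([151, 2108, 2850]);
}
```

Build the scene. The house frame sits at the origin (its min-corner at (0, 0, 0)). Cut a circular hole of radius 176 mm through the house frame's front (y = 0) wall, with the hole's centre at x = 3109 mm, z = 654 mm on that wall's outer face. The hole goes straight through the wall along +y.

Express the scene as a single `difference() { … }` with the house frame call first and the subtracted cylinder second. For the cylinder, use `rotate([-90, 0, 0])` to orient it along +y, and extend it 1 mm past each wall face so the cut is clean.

difference() {
  house_frame();
  translate([3109, -1, 654]) rotate([-90, 0, 0]) cylinder(h = 153, r = 176);
}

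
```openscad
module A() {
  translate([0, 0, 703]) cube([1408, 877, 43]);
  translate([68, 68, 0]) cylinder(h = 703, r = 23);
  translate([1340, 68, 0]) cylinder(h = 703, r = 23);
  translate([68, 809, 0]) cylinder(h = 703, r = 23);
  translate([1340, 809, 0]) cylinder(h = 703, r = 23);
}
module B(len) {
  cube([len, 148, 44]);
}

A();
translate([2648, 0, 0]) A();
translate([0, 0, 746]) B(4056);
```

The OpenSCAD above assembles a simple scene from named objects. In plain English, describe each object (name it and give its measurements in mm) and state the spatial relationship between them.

A is a table: top 1408 mm (x) × 877 mm (y), 43 mm thick, upper face at z = 746 mm, on four round legs of 46 mm diameter, each leg's bounding box inset 45 mm from the nearest pair of top edges, running from z = 0 to the bottom of the top.

B is a rectangular beam 4056 mm long (x), 148 mm deep (y), 44 mm thick (z).

The beam spans the tops of two tables placed 1240 mm apart, resting at z = 746 mm.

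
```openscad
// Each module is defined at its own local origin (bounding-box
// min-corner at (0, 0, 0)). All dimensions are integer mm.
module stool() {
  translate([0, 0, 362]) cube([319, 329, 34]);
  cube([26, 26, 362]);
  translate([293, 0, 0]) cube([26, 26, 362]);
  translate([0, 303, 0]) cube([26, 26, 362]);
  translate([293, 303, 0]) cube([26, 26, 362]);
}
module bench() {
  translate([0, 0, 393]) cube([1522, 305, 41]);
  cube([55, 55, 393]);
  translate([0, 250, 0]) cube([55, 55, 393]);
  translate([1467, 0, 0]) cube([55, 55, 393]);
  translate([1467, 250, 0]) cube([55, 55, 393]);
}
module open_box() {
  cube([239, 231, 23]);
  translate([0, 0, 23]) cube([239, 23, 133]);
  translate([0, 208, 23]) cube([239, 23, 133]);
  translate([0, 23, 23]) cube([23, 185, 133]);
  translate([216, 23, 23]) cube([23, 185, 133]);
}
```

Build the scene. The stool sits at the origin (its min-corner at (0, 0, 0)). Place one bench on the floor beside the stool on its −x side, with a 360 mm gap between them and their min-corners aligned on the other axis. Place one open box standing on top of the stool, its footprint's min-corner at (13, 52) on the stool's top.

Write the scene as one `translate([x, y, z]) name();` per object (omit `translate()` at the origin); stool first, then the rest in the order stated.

stool();
translate([-1882, 0, 0]) bench();
translate([13, 52, 396]) open_box();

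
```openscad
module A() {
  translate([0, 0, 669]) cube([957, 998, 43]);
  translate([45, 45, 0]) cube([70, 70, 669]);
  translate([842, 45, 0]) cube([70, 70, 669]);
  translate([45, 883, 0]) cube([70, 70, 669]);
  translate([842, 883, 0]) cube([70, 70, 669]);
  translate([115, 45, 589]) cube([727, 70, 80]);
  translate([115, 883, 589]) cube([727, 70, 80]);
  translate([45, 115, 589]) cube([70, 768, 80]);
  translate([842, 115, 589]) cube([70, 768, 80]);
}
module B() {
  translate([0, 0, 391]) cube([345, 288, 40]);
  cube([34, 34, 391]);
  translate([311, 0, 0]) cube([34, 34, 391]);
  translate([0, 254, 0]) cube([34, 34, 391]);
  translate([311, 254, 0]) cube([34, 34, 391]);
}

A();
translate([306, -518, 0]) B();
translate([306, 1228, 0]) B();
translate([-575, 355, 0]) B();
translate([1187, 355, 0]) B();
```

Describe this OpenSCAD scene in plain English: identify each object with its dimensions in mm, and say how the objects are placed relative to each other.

A is a table: top 957 mm (x) × 998 mm (y), 43 mm thick, upper face at z = 712 mm, on four 70×70 mm square legs, each inset 45 mm from the nearest pair of top edges, running from z = 0 to the bottom of the top. Four apron rails, 70 mm thick and 80 mm tall, run between adjacent legs with their top edges flush with the underside of the top and their outer faces flush with the legs' outer faces.

B is a four-legged stool. The seat is a 345×288×40 mm slab whose top surface is at z = 431 mm; four square legs, each 34×34 mm in cross-section, run from the floor (z = 0) to the underside of the seat, each flush with a corner of the seat.

Four stools sit around the table at the −y, +y, −x, +x sides.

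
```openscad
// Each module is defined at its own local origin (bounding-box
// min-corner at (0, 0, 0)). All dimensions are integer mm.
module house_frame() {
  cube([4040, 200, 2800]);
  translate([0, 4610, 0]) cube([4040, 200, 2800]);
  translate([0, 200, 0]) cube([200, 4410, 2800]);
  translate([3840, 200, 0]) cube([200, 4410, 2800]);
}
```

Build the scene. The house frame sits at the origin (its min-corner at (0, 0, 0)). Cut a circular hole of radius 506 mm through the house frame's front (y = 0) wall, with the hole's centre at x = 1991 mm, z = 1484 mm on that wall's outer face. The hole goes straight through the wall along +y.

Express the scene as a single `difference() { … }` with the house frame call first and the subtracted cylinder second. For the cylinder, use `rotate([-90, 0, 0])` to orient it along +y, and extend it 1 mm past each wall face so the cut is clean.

difference() {
  house_frame();
  translate([1991, -1, 1484]) rotate([-90, 0, 0]) cylinder(h = 202, r = 506);
}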